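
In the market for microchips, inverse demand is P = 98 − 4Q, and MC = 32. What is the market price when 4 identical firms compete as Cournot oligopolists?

P = 45.2

With 4 symmetric Cournot firms, each firm's FOC gives 98 − 20q = 32, so q = 3.3, Q = 4·3.3 = 13.2, and P = 45.2.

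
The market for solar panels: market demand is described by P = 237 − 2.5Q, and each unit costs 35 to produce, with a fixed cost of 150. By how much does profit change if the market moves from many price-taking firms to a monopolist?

Under competition P = MC = 35, so Q = (237 − 35)/2.5 = 80.8.
Profit = (35 − 35)·80.8 − 150 = −150.
Monopoly sets MR = MC: 237 − 5Q = 35 ⇒ Q = 40.4, P = 237 − 2.5·40.4 = 136.
Profit = (136 − 35)·40.4 − 150 = 3930.4.
Change in profit: 3930.4 − −150 = 4080.4.

Profit rises by 4080.4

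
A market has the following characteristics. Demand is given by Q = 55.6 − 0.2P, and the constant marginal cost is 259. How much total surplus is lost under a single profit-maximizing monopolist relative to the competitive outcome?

DWL = 9.025

Inverting demand: P = 278 − 5Q.
Competitive firms price at marginal cost: P = 259, giving Q = 3.8.
The monopolist equates marginal revenue to marginal cost: 278 − 10Q = 259, so Q = 1.9. From demand, P = 268.5.
DWL is the triangle between Q = 1.9 and Q = 3.8: ½·(3.8 − 1.9)·(268.5 − 259) = 9.025.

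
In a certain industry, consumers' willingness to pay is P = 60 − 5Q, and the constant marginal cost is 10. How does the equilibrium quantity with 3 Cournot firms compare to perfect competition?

Cournot: Q = 7.5; Competition: Q = 10

In a 3-firm Cournot equilibrium, symmetry and the first-order condition give q = (60 − 10)/(20) = 2.5. So Q = 7.5 and P = 22.5.
Competitive firms price at marginal cost: P = 10, giving Q = 10.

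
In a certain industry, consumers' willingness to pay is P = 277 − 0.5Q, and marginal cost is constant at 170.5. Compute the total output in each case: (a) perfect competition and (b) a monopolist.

Competition: Q = 213; Monopoly: Q = 106.5

Perfect competition: P = MC = 170.5, so 277 − 0.5Q = 170.5 and Q = 213.
Monopoly sets MR = MC: 277 − Q = 170.5 ⇒ Q = 106.5, P = 277 − 0.5·106.5 = 223.75.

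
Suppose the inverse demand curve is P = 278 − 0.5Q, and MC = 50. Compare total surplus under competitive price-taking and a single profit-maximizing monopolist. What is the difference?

TS falls by 12996

Perfect competition: P = MC = 50, so 278 − 0.5Q = 50 and Q = 456.
CS = ½·(278 − 50)·456 = 51984; PS = (50 − 50)·456 = 0; TS = 51984.
The monopolist equates marginal revenue to marginal cost: 278 − Q = 50, so Q = 228. From demand, P = 164.
CS = ½·(278 − 164)·228 = 12996; PS = (164 − 50)·228 = 25992; TS = 38988.
Change in total surplus: 38988 − 51984 = −12996.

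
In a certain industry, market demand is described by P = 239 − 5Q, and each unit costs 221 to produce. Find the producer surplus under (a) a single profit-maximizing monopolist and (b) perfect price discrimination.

The monopolist equates marginal revenue to marginal cost: 239 − 10Q = 221, so Q = 1.8. From demand, P = 230.
PS = (230 − 221)·1.8 = 16.2.
Under first-degree price discrimination the firm charges each unit its demand price and produces up to where P = MC, i.e. Q = 3.6. Consumer surplus is zero; producer surplus equals total surplus.
PS = ½·(239 − 221)·3.6 = 32.4.

Monopoly: PS = 16.2; Perfect PD: PS = 32.4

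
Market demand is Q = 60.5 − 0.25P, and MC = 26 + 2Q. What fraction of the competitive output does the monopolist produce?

Inverting demand: P = 242 − 4Q.
Monopoly sets MR = MC: 242 − 8Q = 26 + 2Q ⇒ Q = 21.6, P = 242 − 4·21.6 = 155.6.
Under competition P = MC: 242 − 4Q = 26 + 2Q ⇒ Q = 36, P = 98.
Ratio Q_m/Q_c = 21.6/36 = 0.6.

Q_m/Q_c = 0.6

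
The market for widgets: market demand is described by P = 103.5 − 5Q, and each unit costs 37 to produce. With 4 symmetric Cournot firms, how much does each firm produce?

q_i = 2.66

In a 4-firm Cournot equilibrium, symmetry and the first-order condition give q = (103.5 − 37)/(25) = 2.66. So Q = 10.64 and P = 50.3.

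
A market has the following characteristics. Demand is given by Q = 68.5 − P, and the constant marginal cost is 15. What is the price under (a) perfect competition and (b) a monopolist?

Inverting demand: P = 68.5 − Q.
Perfect competition: P = MC = 15, so 68.5 − Q = 15 and Q = 53.5.
The monopolist equates marginal revenue to marginal cost: 68.5 − 2Q = 15, so Q = 26.75. From demand, P = 41.75.

Competition: P = 15; Monopoly: P = 41.75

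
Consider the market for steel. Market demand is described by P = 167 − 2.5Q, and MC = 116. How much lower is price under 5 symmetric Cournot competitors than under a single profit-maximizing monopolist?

P falls by 17

Monopoly sets MR = MC: 167 − 5Q = 116 ⇒ Q = 10.2, P = 167 − 2.5·10.2 = 141.5.
In a 5-firm Cournot equilibrium, symmetry and the first-order condition give q = (167 − 116)/(15) = 3.4. So Q = 17 and P = 124.5.
Change in price: 124.5 − 141.5 = −17.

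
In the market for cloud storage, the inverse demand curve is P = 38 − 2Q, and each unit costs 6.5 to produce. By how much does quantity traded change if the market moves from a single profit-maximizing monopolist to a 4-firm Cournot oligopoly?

The monopolist equates marginal revenue to marginal cost: 38 − 4Q = 6.5, so Q = 7.875. From demand, P = 22.25.
Cournot with 4 identical firms: the symmetric best-response condition is 38 − 10q = 6.5. Each firm produces q = 3.15, total output Q = 12.6, price P = 12.8.
Change in quantity traded: 12.6 − 7.875 = 4.725.

Q rises by 4.725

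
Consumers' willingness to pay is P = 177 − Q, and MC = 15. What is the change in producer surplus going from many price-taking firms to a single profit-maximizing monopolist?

PS rises by 6561

Under competition P = MC = 15, so Q = (177 − 15)/1 = 162.
PS = (15 − 15)·162 = 0.
The monopolist equates marginal revenue to marginal cost: 177 − 2Q = 15, so Q = 81. From demand, P = 96.
PS = (96 − 15)·81 = 6561.
Change in producer surplus: 6561 − 0 = 6561.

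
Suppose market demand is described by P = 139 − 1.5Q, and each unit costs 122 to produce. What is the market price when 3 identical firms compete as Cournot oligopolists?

P = 126.25

Cournot with 3 identical firms: the symmetric best-response condition is 139 − 6q = 122. Each firm produces q = 17/6, total output Q = 8.5, price P = 126.25.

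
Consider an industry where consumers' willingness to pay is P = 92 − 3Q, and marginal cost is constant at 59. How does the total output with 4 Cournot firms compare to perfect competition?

With 4 symmetric Cournot firms, each firm's FOC gives 92 − 15q = 59, so q = 2.2, Q = 4·2.2 = 8.8, and P = 65.6.
Under competition P = MC = 59, so Q = (92 − 59)/3 = 11.

Cournot: Q = 8.8; Competition: Q = 11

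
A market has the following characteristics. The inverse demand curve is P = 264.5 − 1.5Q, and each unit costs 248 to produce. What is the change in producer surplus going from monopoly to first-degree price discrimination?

Producer surplus rises by 45.375

Monopoly sets MR = MC: 264.5 − 3Q = 248 ⇒ Q = 5.5, P = 264.5 − 1.5·5.5 = 256.25.
PS = (256.25 − 248)·5.5 = 45.375.
A perfectly discriminating monopolist sells every unit with P(Q) ≥ MC(Q), so output equals the competitive quantity Q = 11. Each buyer pays their reservation price, so CS = 0 and the firm captures all surplus.
PS = ½·(264.5 − 248)·11 = 90.75.
Change in producer surplus: 90.75 − 45.375 = 45.375.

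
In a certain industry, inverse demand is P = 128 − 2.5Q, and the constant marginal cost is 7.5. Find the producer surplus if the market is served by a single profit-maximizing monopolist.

A monopolist chooses Q where MR = MC. MR = 128 − 5Q; setting this equal to 7.5 gives Q = 24.1 and P = 67.75.
PS = (67.75 − 7.5)·24.1 = 1452.025.

PS = 1452.025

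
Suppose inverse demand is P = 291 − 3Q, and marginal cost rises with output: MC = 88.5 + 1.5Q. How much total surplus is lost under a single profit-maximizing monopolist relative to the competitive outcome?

DWL = 729

Under competition P = MC: 291 − 3Q = 88.5 + 1.5Q ⇒ Q = 45, P = 156.
Monopoly sets MR = MC: 291 − 6Q = 88.5 + 1.5Q ⇒ Q = 27, P = 291 − 3·27 = 210.
CS = ½·(291 − 156)·45 = 3037.5; PS = (156·45 − 88.5·45 − ½·1.5·45²) = 1518.75; TS = 4556.25.
CS = ½·(291 − 210)·27 = 1093.5; PS = (210·27 − 88.5·27 − ½·1.5·27²) = 2733.75; TS = 3827.25.
DWL = 4556.25 − 3827.25 = 729.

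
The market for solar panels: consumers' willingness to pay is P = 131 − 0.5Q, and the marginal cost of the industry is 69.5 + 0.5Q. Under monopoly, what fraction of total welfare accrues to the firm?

The monopolist equates marginal revenue to marginal cost: 131 − Q = 69.5 + 0.5Q, so Q = 41. From demand, P = 110.5.
CS = ½·(131 − 110.5)·41 = 420.25.
PS = P·Q − VC(Q) = 110.5·41 − (69.5·41 + ½·0.5·41²) = 1260.75.
Share captured = PS/TS = 1260.75/1681 = 0.75.

PS/TS = 0.75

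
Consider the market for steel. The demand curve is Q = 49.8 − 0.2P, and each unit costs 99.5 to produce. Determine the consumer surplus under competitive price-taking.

CS = 2235.025

Inverting demand: P = 249 − 5Q.
Under competition P = MC = 99.5, so Q = (249 − 99.5)/5 = 29.9.
CS = ½·(249 − 99.5)·29.9 = 2235.025.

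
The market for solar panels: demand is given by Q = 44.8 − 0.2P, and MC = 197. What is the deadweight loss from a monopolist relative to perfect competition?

Inverting demand: P = 224 − 5Q.
Competitive firms price at marginal cost: P = 197, giving Q = 5.4.
The monopolist equates marginal revenue to marginal cost: 224 − 10Q = 197, so Q = 2.7. From demand, P = 210.5.
DWL is the triangle between Q = 2.7 and Q = 5.4: ½·(5.4 − 2.7)·(210.5 − 197) = 18.225.

DWL = 18.225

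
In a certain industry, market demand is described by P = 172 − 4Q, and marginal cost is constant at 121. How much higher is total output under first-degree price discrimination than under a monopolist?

The monopolist equates marginal revenue to marginal cost: 172 − 8Q = 121, so Q = 6.375. From demand, P = 146.5.
A perfectly discriminating monopolist sells every unit with P(Q) ≥ MC(Q), so output equals the competitive quantity Q = 12.75. Each buyer pays their reservation price, so CS = 0 and the firm captures all surplus.
Change in total output: 12.75 − 6.375 = 6.375.

Total output rises by 6.375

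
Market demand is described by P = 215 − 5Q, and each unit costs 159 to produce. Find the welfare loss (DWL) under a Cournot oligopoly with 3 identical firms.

DWL = 19.6

Under competition P = MC = 159, so Q = (215 − 159)/5 = 11.2.
In a 3-firm Cournot equilibrium, symmetry and the first-order condition give q = (215 − 159)/(20) = 2.8. So Q = 8.4 and P = 173.
DWL is the triangle between Q = 8.4 and Q = 11.2: ½·(11.2 − 8.4)·(173 − 159) = 19.6.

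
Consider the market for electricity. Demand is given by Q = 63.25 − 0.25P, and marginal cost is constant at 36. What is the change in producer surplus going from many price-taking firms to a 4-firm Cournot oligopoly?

Producer surplus rises by 1883.56

Inverting demand: P = 253 − 4Q.
Under competition P = MC = 36, so Q = (253 − 36)/4 = 54.25.
PS = (36 − 36)·54.25 = 0.
With 4 symmetric Cournot firms, each firm's FOC gives 253 − 20q = 36, so q = 10.85, Q = 4·10.85 = 43.4, and P = 79.4.
PS = (79.4 − 36)·43.4 = 1883.56.
Change in producer surplus: 1883.56 − 0 = 1883.56.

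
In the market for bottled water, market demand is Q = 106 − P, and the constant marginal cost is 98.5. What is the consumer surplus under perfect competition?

Inverting demand: P = 106 − Q.
Perfect competition: P = MC = 98.5, so 106 − Q = 98.5 and Q = 7.5.
CS = ½·(106 − 98.5)·7.5 = 28.125.

CS = 28.125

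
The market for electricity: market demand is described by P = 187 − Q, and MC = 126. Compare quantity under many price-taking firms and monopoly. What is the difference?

Q falls by 30.5

Perfect competition: P = MC = 126, so 187 − Q = 126 and Q = 61.
The monopolist equates marginal revenue to marginal cost: 187 − 2Q = 126, so Q = 30.5. From demand, P = 156.5.
Change in quantity: 30.5 − 61 = −30.5.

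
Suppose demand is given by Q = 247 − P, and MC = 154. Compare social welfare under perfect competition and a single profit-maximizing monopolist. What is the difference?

Social welfare falls by 1081.125

Inverting demand: P = 247 − Q.
Under competition P = MC = 154, so Q = (247 − 154)/1 = 93.
CS = ½·(247 − 154)·93 = 4324.5; PS = (154 − 154)·93 = 0; TS = 4324.5.
The monopolist equates marginal revenue to marginal cost: 247 − 2Q = 154, so Q = 46.5. From demand, P = 200.5.
CS = ½·(247 − 200.5)·46.5 = 1081.125; PS = (200.5 − 154)·46.5 = 2162.25; TS = 3243.375.
Change in social welfare: 3243.375 − 4324.5 = −1081.125.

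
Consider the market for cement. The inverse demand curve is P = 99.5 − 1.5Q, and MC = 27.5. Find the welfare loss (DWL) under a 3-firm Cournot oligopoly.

DWL = 108

Perfect competition: P = MC = 27.5, so 99.5 − 1.5Q = 27.5 and Q = 48.
Cournot with 3 identical firms: the symmetric best-response condition is 99.5 − 6q = 27.5. Each firm produces q = 12, total output Q = 36, price P = 45.5.
DWL is the triangle between Q = 36 and Q = 48: ½·(48 − 36)·(45.5 − 27.5) = 108.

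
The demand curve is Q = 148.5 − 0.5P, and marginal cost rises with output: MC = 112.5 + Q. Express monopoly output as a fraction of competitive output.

Inverting demand: P = 297 − 2Q.
A monopolist chooses Q where MR = MC. MR = 297 − 4Q; setting this equal to 112.5 + Q gives Q = 36.9 and P = 223.2.
Competitive equilibrium sets price equal to marginal cost: 297 − 2Q = 112.5 + Q, so Q = 61.5 and P = 174.
Ratio Q_m/Q_c = 36.9/61.5 = 0.6.

Q_m/Q_c = 0.6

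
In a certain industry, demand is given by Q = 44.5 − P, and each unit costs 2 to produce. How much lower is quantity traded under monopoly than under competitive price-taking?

Q falls by 21.25

Inverting demand: P = 44.5 − Q.
Perfect competition: P = MC = 2, so 44.5 − Q = 2 and Q = 42.5.
A monopolist chooses Q where MR = MC. MR = 44.5 − 2Q; setting this equal to 2 gives Q = 21.25 and P = 23.25.
Change in quantity traded: 21.25 − 42.5 = −21.25.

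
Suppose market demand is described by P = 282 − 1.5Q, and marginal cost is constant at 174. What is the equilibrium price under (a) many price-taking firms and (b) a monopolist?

Competition: P = 174; Monopoly: P = 228

Perfect competition: P = MC = 174, so 282 − 1.5Q = 174 and Q = 72.
The monopolist equates marginal revenue to marginal cost: 282 − 3Q = 174, so Q = 36. From demand, P = 228.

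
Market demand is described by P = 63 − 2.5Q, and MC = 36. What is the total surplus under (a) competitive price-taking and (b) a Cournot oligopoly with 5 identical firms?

Competitive firms price at marginal cost: P = 36, giving Q = 10.8.
CS = ½·(63 − 36)·10.8 = 145.8; PS = (36 − 36)·10.8 = 0; TS = 145.8.
In a 5-firm Cournot equilibrium, symmetry and the first-order condition give q = (63 − 36)/(15) = 1.8. So Q = 9 and P = 40.5.
CS = ½·(63 − 40.5)·9 = 101.25; PS = (40.5 − 36)·9 = 40.5; TS = 141.75.

Competition: TS = 145.8; Cournot: TS = 141.75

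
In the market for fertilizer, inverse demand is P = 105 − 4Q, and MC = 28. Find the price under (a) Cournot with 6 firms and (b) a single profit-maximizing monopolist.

Cournot: P = 39; Monopoly: P = 66.5

In a 6-firm Cournot equilibrium, symmetry and the first-order condition give q = (105 − 28)/(28) = 2.75. So Q = 16.5 and P = 39.
The monopolist equates marginal revenue to marginal cost: 105 − 8Q = 28, so Q = 9.625. From demand, P = 66.5.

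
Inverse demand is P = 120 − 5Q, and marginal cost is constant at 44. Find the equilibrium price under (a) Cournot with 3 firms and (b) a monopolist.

With 3 symmetric Cournot firms, each firm's FOC gives 120 − 20q = 44, so q = 3.8, Q = 3·3.8 = 11.4, and P = 63.
A monopolist chooses Q where MR = MC. MR = 120 − 10Q; setting this equal to 44 gives Q = 7.6 and P = 82.

Cournot: P = 63; Monopoly: P = 82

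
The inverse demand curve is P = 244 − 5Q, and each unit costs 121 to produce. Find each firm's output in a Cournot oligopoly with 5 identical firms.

With 5 symmetric Cournot firms, each firm's FOC gives 244 − 30q = 121, so q = 4.1, Q = 5·4.1 = 20.5, and P = 141.5.

q_i = 4.1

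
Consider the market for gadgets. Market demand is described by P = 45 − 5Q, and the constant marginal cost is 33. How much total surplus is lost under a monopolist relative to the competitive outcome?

DWL = 3.6

Under competition P = MC = 33, so Q = (45 − 33)/5 = 2.4.
A monopolist chooses Q where MR = MC. MR = 45 − 10Q; setting this equal to 33 gives Q = 1.2 and P = 39.
DWL is the triangle between Q = 1.2 and Q = 2.4: ½·(2.4 − 1.2)·(39 − 33) = 3.6.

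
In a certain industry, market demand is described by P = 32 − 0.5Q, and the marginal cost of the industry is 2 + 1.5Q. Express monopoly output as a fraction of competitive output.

Monopoly sets MR = MC: 32 − Q = 2 + 1.5Q ⇒ Q = 12, P = 32 − 0.5·12 = 26.
Under competition P = MC: 32 − 0.5Q = 2 + 1.5Q ⇒ Q = 15, P = 24.5.
Ratio Q_m/Q_c = 12/15 = 0.8.

Q_m/Q_c = 0.8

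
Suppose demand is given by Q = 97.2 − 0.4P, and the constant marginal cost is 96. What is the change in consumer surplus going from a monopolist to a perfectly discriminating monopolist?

Inverting demand: P = 243 − 2.5Q.
A monopolist chooses Q where MR = MC. MR = 243 − 5Q; setting this equal to 96 gives Q = 29.4 and P = 169.5.
CS = ½·(243 − 169.5)·29.4 = 1080.45.
With perfect price discrimination, output is the efficient level Q = 58.8 (where demand meets MC), but every buyer pays their willingness to pay: CS = 0 and PS = total surplus.
CS = 0.
Change in consumer surplus: 0 − 1080.45 = −1080.45.

Consumer surplus falls by 1080.45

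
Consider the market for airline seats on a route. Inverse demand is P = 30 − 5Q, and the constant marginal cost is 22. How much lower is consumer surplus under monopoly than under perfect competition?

Under competition P = MC = 22, so Q = (30 − 22)/5 = 1.6.
CS = ½·(30 − 22)·1.6 = 6.4.
The monopolist equates marginal revenue to marginal cost: 30 − 10Q = 22, so Q = 0.8. From demand, P = 26.
CS = ½·(30 − 26)·0.8 = 1.6.
Change in consumer surplus: 1.6 − 6.4 = −4.8.

CS falls by 4.8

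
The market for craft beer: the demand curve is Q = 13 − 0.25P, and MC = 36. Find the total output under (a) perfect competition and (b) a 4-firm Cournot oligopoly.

Inverting demand: P = 52 − 4Q.
Competitive firms price at marginal cost: P = 36, giving Q = 4.
Cournot with 4 identical firms: the symmetric best-response condition is 52 − 20q = 36. Each firm produces q = 0.8, total output Q = 3.2, price P = 39.2.

Competition: Q = 4; Cournot: Q = 3.2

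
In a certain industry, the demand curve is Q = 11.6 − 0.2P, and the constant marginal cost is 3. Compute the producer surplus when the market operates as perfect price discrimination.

PS = 302.5

Inverting demand: P = 58 − 5Q.
With perfect price discrimination, output is the efficient level Q = 11 (where demand meets MC), but every buyer pays their willingness to pay: CS = 0 and PS = total surplus.
PS = ½·(58 − 3)·11 = 302.5.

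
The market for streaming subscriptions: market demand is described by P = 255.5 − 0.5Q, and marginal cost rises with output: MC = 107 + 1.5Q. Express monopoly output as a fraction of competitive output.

Q_m/Q_c = 0.8

Monopoly sets MR = MC: 255.5 − Q = 107 + 1.5Q ⇒ Q = 59.4, P = 255.5 − 0.5·59.4 = 225.8.
Under competition P = MC: 255.5 − 0.5Q = 107 + 1.5Q ⇒ Q = 74.25, P = 218.375.
Ratio Q_m/Q_c = 59.4/74.25 = 0.8.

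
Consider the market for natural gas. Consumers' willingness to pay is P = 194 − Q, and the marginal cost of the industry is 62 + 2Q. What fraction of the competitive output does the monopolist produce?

Q_m/Q_c = 0.75

The monopolist equates marginal revenue to marginal cost: 194 − 2Q = 62 + 2Q, so Q = 33. From demand, P = 161.
Under competition P = MC: 194 − Q = 62 + 2Q ⇒ Q = 44, P = 150.
Ratio Q_m/Q_c = 33/44 = 0.75.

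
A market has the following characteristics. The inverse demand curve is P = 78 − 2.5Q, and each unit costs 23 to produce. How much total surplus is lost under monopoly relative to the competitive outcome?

Under competition P = MC = 23, so Q = (78 − 23)/2.5 = 22.
The monopolist equates marginal revenue to marginal cost: 78 − 5Q = 23, so Q = 11. From demand, P = 50.5.
DWL is the triangle between Q = 11 and Q = 22: ½·(22 − 11)·(50.5 − 23) = 151.25.

DWL = 151.25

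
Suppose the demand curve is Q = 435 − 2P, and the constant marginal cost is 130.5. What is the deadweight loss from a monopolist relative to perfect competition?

Inverting demand: P = 217.5 − 0.5Q.
Competitive firms price at marginal cost: P = 130.5, giving Q = 174.
Monopoly sets MR = MC: 217.5 − Q = 130.5 ⇒ Q = 87, P = 217.5 − 0.5·87 = 174.
DWL is the triangle between Q = 87 and Q = 174: ½·(174 − 87)·(174 − 130.5) = 1892.25.

DWL = 1892.25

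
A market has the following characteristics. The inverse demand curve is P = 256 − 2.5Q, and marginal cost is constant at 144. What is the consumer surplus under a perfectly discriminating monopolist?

Under first-degree price discrimination the firm charges each unit its demand price and produces up to where P = MC, i.e. Q = 44.8. Consumer surplus is zero; producer surplus equals total surplus.
CS = 0.

CS = 0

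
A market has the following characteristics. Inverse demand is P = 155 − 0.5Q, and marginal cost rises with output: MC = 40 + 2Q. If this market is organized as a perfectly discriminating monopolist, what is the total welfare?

A perfectly discriminating monopolist sells every unit with P(Q) ≥ MC(Q), so output equals the competitive quantity Q = 46. Each buyer pays their reservation price, so CS = 0 and the firm captures all surplus.
TS = 2645 (equal to competitive TS).

TS = 2645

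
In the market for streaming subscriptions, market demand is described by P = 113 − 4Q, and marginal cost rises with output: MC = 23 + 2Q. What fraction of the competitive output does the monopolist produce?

Q_m/Q_c = 0.6

The monopolist equates marginal revenue to marginal cost: 113 − 8Q = 23 + 2Q, so Q = 9. From demand, P = 77.
Under competition P = MC: 113 − 4Q = 23 + 2Q ⇒ Q = 15, P = 53.
Ratio Q_m/Q_c = 9/15 = 0.6.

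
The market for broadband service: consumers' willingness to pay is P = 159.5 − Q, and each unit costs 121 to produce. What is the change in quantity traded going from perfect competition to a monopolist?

Q falls by 19.25

Under competition P = MC = 121, so Q = (159.5 − 121)/1 = 38.5.
Monopoly sets MR = MC: 159.5 − 2Q = 121 ⇒ Q = 19.25, P = 159.5 − 19.25 = 140.25.
Change in quantity traded: 19.25 − 38.5 = −19.25.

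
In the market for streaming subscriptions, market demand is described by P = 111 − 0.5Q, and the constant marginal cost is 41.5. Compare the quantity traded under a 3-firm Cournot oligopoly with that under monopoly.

Cournot: Q = 104.25; Monopoly: Q = 69.5

In a 3-firm Cournot equilibrium, symmetry and the first-order condition give q = (111 − 41.5)/(2) = 34.75. So Q = 104.25 and P = 58.875.
A monopolist chooses Q where MR = MC. MR = 111 − Q; setting this equal to 41.5 gives Q = 69.5 and P = 76.25.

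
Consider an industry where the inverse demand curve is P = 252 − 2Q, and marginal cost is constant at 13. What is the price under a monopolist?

P = 132.5

A monopolist chooses Q where MR = MC. MR = 252 − 4Q; setting this equal to 13 gives Q = 59.75 and P = 132.5.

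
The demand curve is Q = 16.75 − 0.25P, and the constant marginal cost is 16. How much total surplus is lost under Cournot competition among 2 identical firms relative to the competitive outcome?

Inverting demand: P = 67 − 4Q.
Under competition P = MC = 16, so Q = (67 − 16)/4 = 12.75.
Cournot with 2 identical firms: the symmetric best-response condition is 67 − 12q = 16. Each firm produces q = 4.25, total output Q = 8.5, price P = 33.
DWL is the triangle between Q = 8.5 and Q = 12.75: ½·(12.75 − 8.5)·(33 − 16) = 36.125.

DWL = 36.125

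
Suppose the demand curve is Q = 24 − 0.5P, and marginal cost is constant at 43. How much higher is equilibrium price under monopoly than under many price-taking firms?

Equilibrium price rises by 2.5

Inverting demand: P = 48 − 2Q.
Under competition P = MC = 43, so Q = (48 − 43)/2 = 2.5.
The monopolist equates marginal revenue to marginal cost: 48 − 4Q = 43, so Q = 1.25. From demand, P = 45.5.
Change in equilibrium price: 45.5 − 43 = 2.5.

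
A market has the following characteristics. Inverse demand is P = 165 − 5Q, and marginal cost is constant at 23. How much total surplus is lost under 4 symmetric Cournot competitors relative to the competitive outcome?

DWL = 80.656

Perfect competition: P = MC = 23, so 165 − 5Q = 23 and Q = 28.4.
In a 4-firm Cournot equilibrium, symmetry and the first-order condition give q = (165 − 23)/(25) = 5.68. So Q = 22.72 and P = 51.4.
DWL is the triangle between Q = 22.72 and Q = 28.4: ½·(28.4 − 22.72)·(51.4 − 23) = 80.656.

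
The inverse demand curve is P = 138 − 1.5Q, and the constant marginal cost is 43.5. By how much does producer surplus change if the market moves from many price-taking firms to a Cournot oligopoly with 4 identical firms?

Producer surplus rises by 952.56

Perfect competition: P = MC = 43.5, so 138 − 1.5Q = 43.5 and Q = 63.
PS = (43.5 − 43.5)·63 = 0.
Cournot with 4 identical firms: the symmetric best-response condition is 138 − 7.5q = 43.5. Each firm produces q = 12.6, total output Q = 50.4, price P = 62.4.
PS = (62.4 − 43.5)·50.4 = 952.56.
Change in producer surplus: 952.56 − 0 = 952.56.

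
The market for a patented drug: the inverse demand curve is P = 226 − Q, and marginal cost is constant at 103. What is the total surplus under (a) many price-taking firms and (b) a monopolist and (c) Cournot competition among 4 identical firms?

Competitive firms price at marginal cost: P = 103, giving Q = 123.
CS = ½·(226 − 103)·123 = 7564.5; PS = (103 − 103)·123 = 0; TS = 7564.5.
The monopolist equates marginal revenue to marginal cost: 226 − 2Q = 103, so Q = 61.5. From demand, P = 164.5.
CS = ½·(226 − 164.5)·61.5 = 1891.125; PS = (164.5 − 103)·61.5 = 3782.25; TS = 5673.375.
Cournot with 4 identical firms: the symmetric best-response condition is 226 − 5q = 103. Each firm produces q = 24.6, total output Q = 98.4, price P = 127.6.
CS = ½·(226 − 127.6)·98.4 = 4841.28; PS = (127.6 − 103)·98.4 = 2420.64; TS = 7261.92.

Competition: TS = 7564.5; Monopoly: TS = 5673.375; Cournot: TS = 7261.92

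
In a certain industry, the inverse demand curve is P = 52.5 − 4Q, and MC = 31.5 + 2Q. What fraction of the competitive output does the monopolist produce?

The monopolist equates marginal revenue to marginal cost: 52.5 − 8Q = 31.5 + 2Q, so Q = 2.1. From demand, P = 44.1.
Competitive equilibrium sets price equal to marginal cost: 52.5 − 4Q = 31.5 + 2Q, so Q = 3.5 and P = 38.5.
Ratio Q_m/Q_c = 2.1/3.5 = 0.6.

Q_m/Q_c = 0.6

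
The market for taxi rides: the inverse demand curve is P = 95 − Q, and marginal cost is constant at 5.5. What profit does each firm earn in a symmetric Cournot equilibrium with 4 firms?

In a 4-firm Cournot equilibrium, symmetry and the first-order condition give q = (95 − 5.5)/(5) = 17.9. So Q = 71.6 and P = 23.4.
Each firm's profit = (23.4 − 5.5)·17.9 = 320.41.

π_i = 320.41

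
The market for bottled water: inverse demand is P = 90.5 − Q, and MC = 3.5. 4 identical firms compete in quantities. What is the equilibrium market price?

With 4 symmetric Cournot firms, each firm's FOC gives 90.5 − 5q = 3.5, so q = 17.4, Q = 4·17.4 = 69.6, and P = 20.9.

P = 20.9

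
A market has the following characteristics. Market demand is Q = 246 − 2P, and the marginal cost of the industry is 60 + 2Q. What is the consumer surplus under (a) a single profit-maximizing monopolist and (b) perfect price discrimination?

Monopoly: CS = 110.25; Perfect PD: CS = 0

Inverting demand: P = 123 − 0.5Q.
The monopolist equates marginal revenue to marginal cost: 123 − Q = 60 + 2Q, so Q = 21. From demand, P = 112.5.
CS = ½·(123 − 112.5)·21 = 110.25.
With perfect price discrimination, output is the efficient level Q = 25.2 (where demand meets MC), but every buyer pays their willingness to pay: CS = 0 and PS = total surplus.
CS = 0.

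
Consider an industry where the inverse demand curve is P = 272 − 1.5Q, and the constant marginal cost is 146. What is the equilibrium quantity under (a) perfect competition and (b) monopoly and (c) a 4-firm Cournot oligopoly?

Perfect competition: P = MC = 146, so 272 − 1.5Q = 146 and Q = 84.
The monopolist equates marginal revenue to marginal cost: 272 − 3Q = 146, so Q = 42. From demand, P = 209.
In a 4-firm Cournot equilibrium, symmetry and the first-order condition give q = (272 − 146)/(7.5) = 16.8. So Q = 67.2 and P = 171.2.

Competition: Q = 84; Monopoly: Q = 42; Cournot: Q = 67.2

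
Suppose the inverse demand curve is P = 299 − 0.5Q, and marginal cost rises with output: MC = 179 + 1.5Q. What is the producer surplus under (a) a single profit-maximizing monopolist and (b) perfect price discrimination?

Monopoly sets MR = MC: 299 − Q = 179 + 1.5Q ⇒ Q = 48, P = 299 − 0.5·48 = 275.
PS = P·Q − VC(Q) = 275·48 − (179·48 + ½·1.5·48²) = 2880.
A perfectly discriminating monopolist sells every unit with P(Q) ≥ MC(Q), so output equals the competitive quantity Q = 60. Each buyer pays their reservation price, so CS = 0 and the firm captures all surplus.
PS = ½·(299 − 179)·60 = 3600.

Monopoly: PS = 2880; Perfect PD: PS = 3600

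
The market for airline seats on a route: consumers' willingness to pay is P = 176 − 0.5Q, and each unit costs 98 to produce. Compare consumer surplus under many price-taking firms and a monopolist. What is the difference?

CS falls by 4563

Under competition P = MC = 98, so Q = (176 − 98)/0.5 = 156.
CS = ½·(176 − 98)·156 = 6084.
The monopolist equates marginal revenue to marginal cost: 176 − Q = 98, so Q = 78. From demand, P = 137.
CS = ½·(176 − 137)·78 = 1521.
Change in consumer surplus: 1521 − 6084 = −4563.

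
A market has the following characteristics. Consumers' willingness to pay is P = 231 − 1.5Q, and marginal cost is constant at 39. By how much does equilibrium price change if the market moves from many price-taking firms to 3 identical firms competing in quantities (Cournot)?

Perfect competition: P = MC = 39, so 231 − 1.5Q = 39 and Q = 128.
In a 3-firm Cournot equilibrium, symmetry and the first-order condition give q = (231 − 39)/(6) = 32. So Q = 96 and P = 87.
Change in equilibrium price: 87 − 39 = 48.

P rises by 48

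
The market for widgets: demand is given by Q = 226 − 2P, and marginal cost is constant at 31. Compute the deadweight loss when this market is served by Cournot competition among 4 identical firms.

Inverting demand: P = 113 − 0.5Q.
Perfect competition: P = MC = 31, so 113 − 0.5Q = 31 and Q = 164.
Cournot with 4 identical firms: the symmetric best-response condition is 113 − 2.5q = 31. Each firm produces q = 32.8, total output Q = 131.2, price P = 47.4.
DWL is the triangle between Q = 131.2 and Q = 164: ½·(164 − 131.2)·(47.4 − 31) = 268.96.

DWL = 268.96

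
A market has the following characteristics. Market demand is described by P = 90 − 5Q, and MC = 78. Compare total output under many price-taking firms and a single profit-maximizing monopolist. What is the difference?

Perfect competition: P = MC = 78, so 90 − 5Q = 78 and Q = 2.4.
The monopolist equates marginal revenue to marginal cost: 90 − 10Q = 78, so Q = 1.2. From demand, P = 84.
Change in total output: 1.2 − 2.4 = −1.2.

Total output falls by 1.2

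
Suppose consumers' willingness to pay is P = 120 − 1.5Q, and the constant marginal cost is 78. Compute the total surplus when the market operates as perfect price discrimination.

Under first-degree price discrimination the firm charges each unit its demand price and produces up to where P = MC, i.e. Q = 28. Consumer surplus is zero; producer surplus equals total surplus.
TS = 588 (equal to competitive TS).

TS = 588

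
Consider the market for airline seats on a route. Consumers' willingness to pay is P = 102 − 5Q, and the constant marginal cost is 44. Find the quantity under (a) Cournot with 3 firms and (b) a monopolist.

Cournot: Q = 8.7; Monopoly: Q = 5.8

Cournot with 3 identical firms: the symmetric best-response condition is 102 − 20q = 44. Each firm produces q = 2.9, total output Q = 8.7, price P = 58.5.
Monopoly sets MR = MC: 102 − 10Q = 44 ⇒ Q = 5.8, P = 102 − 5·5.8 = 73.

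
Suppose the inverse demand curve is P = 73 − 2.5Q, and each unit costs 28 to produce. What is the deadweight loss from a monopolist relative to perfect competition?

Competitive firms price at marginal cost: P = 28, giving Q = 18.
Monopoly sets MR = MC: 73 − 5Q = 28 ⇒ Q = 9, P = 73 − 2.5·9 = 50.5.
DWL is the triangle between Q = 9 and Q = 18: ½·(18 − 9)·(50.5 − 28) = 101.25.

DWL = 101.25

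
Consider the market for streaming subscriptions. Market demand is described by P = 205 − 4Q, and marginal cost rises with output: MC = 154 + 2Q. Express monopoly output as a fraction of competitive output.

Q_m/Q_c = 0.6

Monopoly sets MR = MC: 205 − 8Q = 154 + 2Q ⇒ Q = 5.1, P = 205 − 4·5.1 = 184.6.
Competitive equilibrium sets price equal to marginal cost: 205 − 4Q = 154 + 2Q, so Q = 8.5 and P = 171.
Ratio Q_m/Q_c = 5.1/8.5 = 0.6.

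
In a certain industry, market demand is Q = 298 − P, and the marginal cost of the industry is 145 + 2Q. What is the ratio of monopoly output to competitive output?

Inverting demand: P = 298 − Q.
The monopolist equates marginal revenue to marginal cost: 298 − 2Q = 145 + 2Q, so Q = 38.25. From demand, P = 259.75.
Competitive equilibrium sets price equal to marginal cost: 298 − Q = 145 + 2Q, so Q = 51 and P = 247.
Ratio Q_m/Q_c = 38.25/51 = 0.75.

Q_m/Q_c = 0.75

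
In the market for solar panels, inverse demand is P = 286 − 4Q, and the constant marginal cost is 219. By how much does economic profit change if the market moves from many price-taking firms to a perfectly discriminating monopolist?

Under competition P = MC = 219, so Q = (286 − 219)/4 = 16.75.
Profit = (219 − 219)·16.75 = 0.
With perfect price discrimination, output is the efficient level Q = 16.75 (where demand meets MC), but every buyer pays their willingness to pay: CS = 0 and PS = total surplus.
PS equals the full surplus area, 561.125. Profit = 561.125 = 561.125.
Change in economic profit: 561.125 − 0 = 561.125.

Economic profit rises by 561.125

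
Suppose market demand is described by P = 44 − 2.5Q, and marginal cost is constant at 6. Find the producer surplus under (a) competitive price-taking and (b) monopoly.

Competitive firms price at marginal cost: P = 6, giving Q = 15.2.
PS = (6 − 6)·15.2 = 0.
Monopoly sets MR = MC: 44 − 5Q = 6 ⇒ Q = 7.6, P = 44 − 2.5·7.6 = 25.
PS = (25 − 6)·7.6 = 144.4.

Competition: PS = 0; Monopoly: PS = 144.4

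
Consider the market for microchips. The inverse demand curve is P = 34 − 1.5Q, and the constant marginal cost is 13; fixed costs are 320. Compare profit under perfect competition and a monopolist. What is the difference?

Profit rises by 73.5

Competitive firms price at marginal cost: P = 13, giving Q = 14.
Profit = (13 − 13)·14 − 320 = −320.
The monopolist equates marginal revenue to marginal cost: 34 − 3Q = 13, so Q = 7. From demand, P = 23.5.
Profit = (23.5 − 13)·7 − 320 = −246.5.
Change in profit: −246.5 − −320 = 73.5.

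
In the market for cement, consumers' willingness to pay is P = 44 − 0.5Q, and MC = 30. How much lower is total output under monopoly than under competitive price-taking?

Competitive firms price at marginal cost: P = 30, giving Q = 28.
Monopoly sets MR = MC: 44 − Q = 30 ⇒ Q = 14, P = 44 − 0.5·14 = 37.
Change in total output: 14 − 28 = −14.

Q falls by 14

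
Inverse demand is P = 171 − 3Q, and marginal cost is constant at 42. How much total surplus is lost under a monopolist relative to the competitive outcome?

DWL = 693.375

Competitive firms price at marginal cost: P = 42, giving Q = 43.
Monopoly sets MR = MC: 171 − 6Q = 42 ⇒ Q = 21.5, P = 171 − 3·21.5 = 106.5.
DWL is the triangle between Q = 21.5 and Q = 43: ½·(43 − 21.5)·(106.5 − 42) = 693.375.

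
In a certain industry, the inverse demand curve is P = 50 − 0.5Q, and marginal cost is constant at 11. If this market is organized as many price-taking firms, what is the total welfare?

TS = 1521

Under competition P = MC = 11, so Q = (50 − 11)/0.5 = 78.
CS = ½·(50 − 11)·78 = 1521; PS = (11 − 11)·78 = 0; TS = 1521.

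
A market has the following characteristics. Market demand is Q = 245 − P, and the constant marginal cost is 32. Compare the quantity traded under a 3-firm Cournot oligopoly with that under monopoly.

Inverting demand: P = 245 − Q.
Cournot with 3 identical firms: the symmetric best-response condition is 245 − 4q = 32. Each firm produces q = 53.25, total output Q = 159.75, price P = 85.25.
The monopolist equates marginal revenue to marginal cost: 245 − 2Q = 32, so Q = 106.5. From demand, P = 138.5.

Cournot: Q = 159.75; Monopoly: Q = 106.5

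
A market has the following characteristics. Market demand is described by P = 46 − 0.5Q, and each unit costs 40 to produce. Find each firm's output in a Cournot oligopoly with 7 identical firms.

q_i = 1.5

With 7 symmetric Cournot firms, each firm's FOC gives 46 − 4q = 40, so q = 1.5, Q = 7·1.5 = 10.5, and P = 40.75.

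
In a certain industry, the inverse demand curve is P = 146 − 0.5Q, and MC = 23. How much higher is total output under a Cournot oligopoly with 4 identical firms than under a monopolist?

Q rises by 73.8

The monopolist equates marginal revenue to marginal cost: 146 − Q = 23, so Q = 123. From demand, P = 84.5.
Cournot with 4 identical firms: the symmetric best-response condition is 146 − 2.5q = 23. Each firm produces q = 49.2, total output Q = 196.8, price P = 47.6.
Change in total output: 196.8 − 123 = 73.8.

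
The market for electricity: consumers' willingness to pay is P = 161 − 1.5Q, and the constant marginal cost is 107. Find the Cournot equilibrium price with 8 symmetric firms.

In a 8-firm Cournot equilibrium, symmetry and the first-order condition give q = (161 − 107)/(13.5) = 4. So Q = 32 and P = 113.

P = 113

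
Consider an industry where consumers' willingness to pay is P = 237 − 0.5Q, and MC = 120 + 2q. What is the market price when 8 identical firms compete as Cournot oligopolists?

Cournot with 8 identical firms: the symmetric best-response condition is 237 − 4.5q = 120 + 2q. Each firm produces q = 18, total output Q = 144, price P = 165.

P = 165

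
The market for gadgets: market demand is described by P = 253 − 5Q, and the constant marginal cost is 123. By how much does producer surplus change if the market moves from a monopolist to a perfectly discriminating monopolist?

PS rises by 845

Monopoly sets MR = MC: 253 − 10Q = 123 ⇒ Q = 13, P = 253 − 5·13 = 188.
PS = (188 − 123)·13 = 845.
With perfect price discrimination, output is the efficient level Q = 26 (where demand meets MC), but every buyer pays their willingness to pay: CS = 0 and PS = total surplus.
PS = ½·(253 − 123)·26 = 1690.
Change in producer surplus: 1690 − 845 = 845.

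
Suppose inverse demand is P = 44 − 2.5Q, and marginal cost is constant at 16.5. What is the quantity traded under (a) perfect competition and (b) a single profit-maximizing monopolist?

Perfect competition: P = MC = 16.5, so 44 − 2.5Q = 16.5 and Q = 11.
A monopolist chooses Q where MR = MC. MR = 44 − 5Q; setting this equal to 16.5 gives Q = 5.5 and P = 30.25.

Competition: Q = 11; Monopoly: Q = 5.5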